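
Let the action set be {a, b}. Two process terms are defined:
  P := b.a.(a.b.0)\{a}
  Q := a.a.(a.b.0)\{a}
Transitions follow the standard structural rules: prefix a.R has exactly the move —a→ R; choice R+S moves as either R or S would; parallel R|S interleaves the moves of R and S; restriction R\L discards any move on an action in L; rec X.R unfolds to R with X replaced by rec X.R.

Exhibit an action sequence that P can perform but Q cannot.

P's transition system — 3 states:
  m0 = b.a.(a.b.0)\{a} | --b--▸ m1
  m1 = a.(a.b.0)\{a} | --a--▸ m2
  m2 = (a.b.0)\{a} | (no moves)
Q's transition system — 3 states:
  n0 = a.a.(a.b.0)\{a} | --a--▸ n1
  n1 = a.(a.b.0)\{a} | --a--▸ n2
  n2 = (a.b.0)\{a} | (no moves)
Run σ = ⟨b⟩ on P: start {m0}
  step 1 (b): {m1}
  P completes σ.
Run σ = ⟨b⟩ on Q: start {n0}
  step 1 (b): no successor for Q

b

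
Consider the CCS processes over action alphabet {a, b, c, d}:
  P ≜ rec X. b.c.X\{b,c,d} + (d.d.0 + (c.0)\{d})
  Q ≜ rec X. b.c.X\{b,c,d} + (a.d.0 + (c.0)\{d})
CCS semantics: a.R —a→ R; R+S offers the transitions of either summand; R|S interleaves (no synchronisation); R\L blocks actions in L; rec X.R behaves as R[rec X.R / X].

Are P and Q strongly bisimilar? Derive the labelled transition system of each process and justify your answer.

not bisimilar

LTS(P): 6 reachable states
  m0 = rec X. b.c.X\{b,c,d} + (d.d.0 + (c.0)\{d}) ⊢ ··b··> m1, ··c··> m2, ··d··> m3
  m1 = c.(rec X. b.c.X\{b,c,d} + (d.d.0 + (c.0)\{d}))\{b,c,d} ⊢ ··c··> m4
  m2 = 0\{d} ⊢ deadlocked
  m3 = d.0 ⊢ ··d··> m5
  m4 = (rec X. b.c.X\{b,c,d} + (d.d.0 + (c.0)\{d}))\{b,c,d} ⊢ deadlocked
  m5 = 0 ⊢ deadlocked
LTS(Q): 7 reachable states
  n0 = rec X. b.c.X\{b,c,d} + (a.d.0 + (c.0)\{d}) ⊢ ··a··> n1, ··b··> n2, ··c··> n3
  n1 = d.0 ⊢ ··d··> n4
  n2 = c.(rec X. b.c.X\{b,c,d} + (a.d.0 + (c.0)\{d}))\{b,c,d} ⊢ ··c··> n5
  n3 = 0\{d} ⊢ deadlocked
  n4 = 0 ⊢ deadlocked
  n5 = (rec X. b.c.X\{b,c,d} + (a.d.0 + (c.0)\{d}))\{b,c,d} ⊢ ··a··> n6
  n6 = (d.0)\{b,c,d} ⊢ deadlocked
Partition-refinement fixed point:
  B0 = {m0}
  B1 = {m1}
  B2 = {m2, m4, m5, n3, n4, n6}
  B3 = {m3, n1}
  B4 = {n0}
  B5 = {n2}
  B6 = {n5}
m0 ∈ B0, n0 ∈ B4 → different blocks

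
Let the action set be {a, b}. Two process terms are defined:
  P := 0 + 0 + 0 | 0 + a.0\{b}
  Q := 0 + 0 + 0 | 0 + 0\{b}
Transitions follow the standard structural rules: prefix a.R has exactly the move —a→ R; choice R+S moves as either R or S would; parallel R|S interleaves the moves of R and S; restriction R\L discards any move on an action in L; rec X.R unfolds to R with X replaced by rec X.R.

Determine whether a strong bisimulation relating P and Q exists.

Reachable graph of P (2 states):
  s0 = 0 + 0 + 0 | 0 + a.0\{b} has moves =a=> s1
  s1 = 0\{b} has moves stopped
Reachable graph of Q (1 states):
  t0 = 0 + 0 + 0 | 0 + 0\{b} has moves stopped
Bisimilarity quotient blocks:
  B0 = {s0}
  B1 = {s1, t0}
s0 ∈ B0, t0 ∈ B1 → different blocks

NO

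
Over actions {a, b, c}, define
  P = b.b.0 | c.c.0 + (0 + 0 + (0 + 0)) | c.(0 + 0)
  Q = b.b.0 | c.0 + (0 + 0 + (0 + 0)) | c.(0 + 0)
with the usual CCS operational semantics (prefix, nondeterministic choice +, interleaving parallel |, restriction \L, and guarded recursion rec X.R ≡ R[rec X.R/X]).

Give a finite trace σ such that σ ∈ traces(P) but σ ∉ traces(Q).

cc

LTS(P): 10 reachable states
  s0 = b.b.0 | c.c.0 + (0 + 0 + (0 + 0)) | c.(0 + 0) :: =b=> s1, =c=> s2, =c=> s3
  s1 = b.0 | c.c.0 :: =b=> s4, =c=> s5
  s2 = (0 + 0 + (0 + 0)) | (0 + 0) :: ·
  s3 = b.b.0 | c.0 :: =b=> s5, =c=> s6
  s4 = 0 | c.c.0 :: =c=> s7
  s5 = b.0 | c.0 :: =b=> s7, =c=> s8
  s6 = b.b.0 | 0 :: =b=> s8
  s7 = 0 | c.0 :: =c=> s9
  s8 = b.0 | 0 :: =b=> s9
  s9 = 0 | 0 :: ·
LTS(Q): 7 reachable states
  t0 = b.b.0 | c.0 + (0 + 0 + (0 + 0)) | c.(0 + 0) :: =b=> t1, =c=> t2, =c=> t3
  t1 = b.0 | c.0 :: =b=> t4, =c=> t5
  t2 = (0 + 0 + (0 + 0)) | (0 + 0) :: ·
  t3 = b.b.0 | 0 :: =b=> t5
  t4 = 0 | c.0 :: =c=> t6
  t5 = b.0 | 0 :: =b=> t6
  t6 = 0 | 0 :: ·
Executing cc from P (initial set {s0}):
  after c @ step 1: {s2, s3}
  after c @ step 2: {s6}
  ✓ P
Executing cc from Q (initial set {t0}):
  after c @ step 1: {t2, t3}
  after c @ step 2: no successor for Q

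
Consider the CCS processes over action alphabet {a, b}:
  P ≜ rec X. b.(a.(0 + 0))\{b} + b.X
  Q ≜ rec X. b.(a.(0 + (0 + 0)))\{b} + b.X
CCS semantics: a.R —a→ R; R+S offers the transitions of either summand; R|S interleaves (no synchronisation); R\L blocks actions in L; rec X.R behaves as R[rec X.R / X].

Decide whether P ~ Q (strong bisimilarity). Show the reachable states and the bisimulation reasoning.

LTS(P): 3 reachable states
  s0 = rec X. b.(a.(0 + 0))\{b} + b.X has moves —b→ s0, —b→ s1
  s1 = (a.(0 + 0))\{b} has moves —a→ s2
  s2 = (0 + 0)\{b} has moves stopped
LTS(Q): 3 reachable states
  t0 = rec X. b.(a.(0 + (0 + 0)))\{b} + b.X has moves —b→ t0, —b→ t1
  t1 = (a.(0 + (0 + 0)))\{b} has moves —a→ t2
  t2 = (0 + (0 + 0))\{b} has moves stopped
Coarsest stable partition (strong bisimilarity classes):
  B0 = {s0, t0}
  B1 = {s1, t1}
  B2 = {s2, t2}
s0 ∈ B0, t0 ∈ B0 → same block

P ~ Q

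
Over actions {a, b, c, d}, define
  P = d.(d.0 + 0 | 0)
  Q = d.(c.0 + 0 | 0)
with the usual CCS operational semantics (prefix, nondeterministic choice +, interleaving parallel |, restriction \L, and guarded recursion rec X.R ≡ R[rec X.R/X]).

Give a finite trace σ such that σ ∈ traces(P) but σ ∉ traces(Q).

LTS(P): 3 reachable states
  u0 = d.(d.0 + 0 | 0) :: -d-> u1
  u1 = d.0 + 0 | 0 :: -d-> u2
  u2 = 0 :: stopped
LTS(Q): 3 reachable states
  v0 = d.(c.0 + 0 | 0) :: -d-> v1
  v1 = c.0 + 0 | 0 :: -c-> v2
  v2 = 0 :: stopped
Run σ = ⟨dd⟩ on P: start {u0}
  after d @ step 1: {u1}
  after d @ step 2: {u2}
  ✓ P
Run σ = ⟨dd⟩ on Q: start {v0}
  after d @ step 1: {v1}
  after d @ step 2: ∅ (Q stuck)

dd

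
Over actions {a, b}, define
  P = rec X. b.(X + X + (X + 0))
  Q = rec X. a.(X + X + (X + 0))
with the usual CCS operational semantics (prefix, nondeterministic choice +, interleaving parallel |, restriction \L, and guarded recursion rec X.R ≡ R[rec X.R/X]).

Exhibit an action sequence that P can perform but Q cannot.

b

LTS(P): 2 reachable states
  p0 = rec X. b.(X + X + (X + 0)) :: --b--▸ p1
  p1 = (rec X. b.(X + X + (X + 0))) + (rec X. b.(X + X + (X + 0))) + ((rec X. b.(X + X + (X + 0))) + 0) :: --b--▸ p1
LTS(Q): 2 reachable states
  q0 = rec X. a.(X + X + (X + 0)) :: --a--▸ q1
  q1 = (rec X. a.(X + X + (X + 0))) + (rec X. a.(X + X + (X + 0))) + ((rec X. a.(X + X + (X + 0))) + 0) :: --a--▸ q1
Executing b from P (initial set {p0}):
  step 1 (b): {p1}
  P completes σ.
Executing b from Q (initial set {q0}):
  step 1 (b): ∅  — Q cannot continue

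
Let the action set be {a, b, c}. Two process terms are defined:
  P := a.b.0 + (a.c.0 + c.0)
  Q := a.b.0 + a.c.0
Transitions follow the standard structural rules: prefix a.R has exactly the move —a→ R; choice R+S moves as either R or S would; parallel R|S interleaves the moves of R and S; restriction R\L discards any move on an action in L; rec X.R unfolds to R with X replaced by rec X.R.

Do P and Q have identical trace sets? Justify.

NO — witness ⟨c⟩

LTS(P): 4 reachable states
  p0 = a.b.0 + (a.c.0 + c.0) :: ··a··> p1, ··a··> p2, ··c··> p3
  p1 = b.0 :: ··b··> p3
  p2 = c.0 :: ··c··> p3
  p3 = 0 :: deadlocked
LTS(Q): 4 reachable states
  q0 = a.b.0 + a.c.0 :: ··a··> q1, ··a··> q2
  q1 = b.0 :: ··b··> q3
  q2 = c.0 :: ··c··> q3
  q3 = 0 :: deadlocked
Executing c from P (initial set {p0}):
  after c @ step 1: {p3}
  ✓ P
Executing c from Q (initial set {q0}):
  after c @ step 1: ∅  — Q cannot continue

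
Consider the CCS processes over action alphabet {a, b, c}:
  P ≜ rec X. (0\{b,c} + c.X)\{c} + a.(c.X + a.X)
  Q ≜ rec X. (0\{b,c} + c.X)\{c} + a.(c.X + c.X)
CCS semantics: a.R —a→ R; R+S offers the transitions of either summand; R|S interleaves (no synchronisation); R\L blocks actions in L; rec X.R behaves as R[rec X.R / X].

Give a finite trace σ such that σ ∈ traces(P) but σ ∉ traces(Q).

aa

Reachable graph of P (2 states):
  s0 = rec X. (0\{b,c} + c.X)\{c} + a.(c.X + a.X) :: --a--▸ s1
  s1 = c.(rec X. (0\{b,c} + c.X)\{c} + a.(c.X + a.X)) + a.(rec X. (0\{b,c} + c.X)\{c} + a.(c.X + a.X)) :: --a--▸ s0, --c--▸ s0
Reachable graph of Q (2 states):
  t0 = rec X. (0\{b,c} + c.X)\{c} + a.(c.X + c.X) :: --a--▸ t1
  t1 = c.(rec X. (0\{b,c} + c.X)\{c} + a.(c.X + c.X)) + c.(rec X. (0\{b,c} + c.X)\{c} + a.(c.X + c.X)) :: --c--▸ t0
Run σ = ⟨aa⟩ on P: start {s0}
  [1] a ⇒ {s1}
  [2] a ⇒ {s0}
  ✓ P
Run σ = ⟨aa⟩ on Q: start {t0}
  [1] a ⇒ {t1}
  [2] a ⇒ no successor for Q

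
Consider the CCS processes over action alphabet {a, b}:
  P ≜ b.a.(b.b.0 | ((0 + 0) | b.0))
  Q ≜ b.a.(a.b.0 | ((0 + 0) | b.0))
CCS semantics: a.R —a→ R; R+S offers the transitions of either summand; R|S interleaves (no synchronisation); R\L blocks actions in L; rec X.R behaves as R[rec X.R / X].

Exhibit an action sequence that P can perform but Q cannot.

babb

LTS(P): 8 reachable states
  p0 = b.a.(b.b.0 | ((0 + 0) | b.0)) ⊢ ··b··> p1
  p1 = a.(b.b.0 | ((0 + 0) | b.0)) ⊢ ··a··> p2
  p2 = b.b.0 | ((0 + 0) | b.0) ⊢ ··b··> p3, ··b··> p4
  p3 = b.0 | ((0 + 0) | b.0) ⊢ ··b··> p5, ··b··> p6
  p4 = b.b.0 | ((0 + 0) | 0) ⊢ ··b··> p6
  p5 = 0 | ((0 + 0) | b.0) ⊢ ··b··> p7
  p6 = b.0 | ((0 + 0) | 0) ⊢ ··b··> p7
  p7 = 0 | ((0 + 0) | 0) ⊢ ∅
LTS(Q): 8 reachable states
  q0 = b.a.(a.b.0 | ((0 + 0) | b.0)) ⊢ ··b··> q1
  q1 = a.(a.b.0 | ((0 + 0) | b.0)) ⊢ ··a··> q2
  q2 = a.b.0 | ((0 + 0) | b.0) ⊢ ··a··> q3, ··b··> q4
  q3 = b.0 | ((0 + 0) | b.0) ⊢ ··b··> q5, ··b··> q6
  q4 = a.b.0 | ((0 + 0) | 0) ⊢ ··a··> q6
  q5 = 0 | ((0 + 0) | b.0) ⊢ ··b··> q7
  q6 = b.0 | ((0 + 0) | 0) ⊢ ··b··> q7
  q7 = 0 | ((0 + 0) | 0) ⊢ ∅
Executing babb from P (initial set {p0}):
  after b @ step 1: {p1}
  after a @ step 2: {p2}
  after b @ step 3: {p3, p4}
  after b @ step 4: {p5, p6}
  P completes σ.
Executing babb from Q (initial set {q0}):
  after b @ step 1: {q1}
  after a @ step 2: {q2}
  after b @ step 3: {q4}
  after b @ step 4: no successor for Q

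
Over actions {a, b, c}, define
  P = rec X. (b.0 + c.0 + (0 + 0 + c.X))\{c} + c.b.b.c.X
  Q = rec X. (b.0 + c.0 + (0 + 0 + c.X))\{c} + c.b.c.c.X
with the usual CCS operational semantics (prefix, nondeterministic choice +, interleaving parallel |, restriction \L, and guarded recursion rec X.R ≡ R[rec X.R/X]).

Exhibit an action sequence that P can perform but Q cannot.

cbb

LTS(P): 5 reachable states
  u0 = rec X. (b.0 + c.0 + (0 + 0 + c.X))\{c} + c.b.b.c.X → -b-> u1, -c-> u2
  u1 = 0\{c} → (no moves)
  u2 = b.b.c.(rec X. (b.0 + c.0 + (0 + 0 + c.X))\{c} + c.b.b.c.X) → -b-> u3
  u3 = b.c.(rec X. (b.0 + c.0 + (0 + 0 + c.X))\{c} + c.b.b.c.X) → -b-> u4
  u4 = c.(rec X. (b.0 + c.0 + (0 + 0 + c.X))\{c} + c.b.b.c.X) → -c-> u0
LTS(Q): 5 reachable states
  v0 = rec X. (b.0 + c.0 + (0 + 0 + c.X))\{c} + c.b.c.c.X → -b-> v1, -c-> v2
  v1 = 0\{c} → (no moves)
  v2 = b.c.c.(rec X. (b.0 + c.0 + (0 + 0 + c.X))\{c} + c.b.c.c.X) → -b-> v3
  v3 = c.c.(rec X. (b.0 + c.0 + (0 + 0 + c.X))\{c} + c.b.c.c.X) → -c-> v4
  v4 = c.(rec X. (b.0 + c.0 + (0 + 0 + c.X))\{c} + c.b.c.c.X) → -c-> v0
Executing cbb from P (initial set {u0}):
  [1] c ⇒ {u2}
  [2] b ⇒ {u3}
  [3] b ⇒ {u4}
  — P admits the full trace.
Executing cbb from Q (initial set {v0}):
  [1] c ⇒ {v2}
  [2] b ⇒ {v3}
  [3] b ⇒ no successor for Q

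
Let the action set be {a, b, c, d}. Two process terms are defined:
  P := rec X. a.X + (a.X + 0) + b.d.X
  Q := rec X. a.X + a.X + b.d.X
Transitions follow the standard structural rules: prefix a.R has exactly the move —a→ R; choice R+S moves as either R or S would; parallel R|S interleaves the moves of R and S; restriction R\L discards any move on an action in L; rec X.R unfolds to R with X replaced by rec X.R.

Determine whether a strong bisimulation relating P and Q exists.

LTS(P): 2 reachable states
  m0 = rec X. a.X + (a.X + 0) + b.d.X :: =a=> m0, =b=> m1
  m1 = d.(rec X. a.X + (a.X + 0) + b.d.X) :: =d=> m0
LTS(Q): 2 reachable states
  n0 = rec X. a.X + a.X + b.d.X :: =a=> n0, =b=> n1
  n1 = d.(rec X. a.X + a.X + b.d.X) :: =d=> n0
Bisimilarity quotient blocks:
  B0 = {m0, n0}
  B1 = {m1, n1}
m0 ∈ B0, n0 ∈ B0 → same block

YES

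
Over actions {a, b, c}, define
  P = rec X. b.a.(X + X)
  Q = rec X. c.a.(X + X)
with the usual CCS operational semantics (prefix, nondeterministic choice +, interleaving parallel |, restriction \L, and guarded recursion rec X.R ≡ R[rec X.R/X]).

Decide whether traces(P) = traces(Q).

Reachable graph of P (3 states):
  p0 = rec X. b.a.(X + X) :: —b→ p1
  p1 = a.((rec X. b.a.(X + X)) + (rec X. b.a.(X + X))) :: —a→ p2
  p2 = (rec X. b.a.(X + X)) + (rec X. b.a.(X + X)) :: —b→ p1
Reachable graph of Q (3 states):
  q0 = rec X. c.a.(X + X) :: —c→ q1
  q1 = a.((rec X. c.a.(X + X)) + (rec X. c.a.(X + X))) :: —a→ q2
  q2 = (rec X. c.a.(X + X)) + (rec X. c.a.(X + X)) :: —c→ q1
Run σ = ⟨b⟩ on P: start {p0}
  step 1 (b): {p1}
  P completes σ.
Run σ = ⟨b⟩ on Q: start {q0}
  step 1 (b): ∅  — Q cannot continue

trace-distinct — witness ⟨b⟩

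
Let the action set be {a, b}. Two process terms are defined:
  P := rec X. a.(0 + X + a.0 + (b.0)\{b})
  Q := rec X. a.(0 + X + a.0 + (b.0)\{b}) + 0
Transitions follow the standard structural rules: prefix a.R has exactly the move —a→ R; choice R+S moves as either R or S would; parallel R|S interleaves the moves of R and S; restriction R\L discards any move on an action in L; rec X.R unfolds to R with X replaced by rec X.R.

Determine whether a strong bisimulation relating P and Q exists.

YES

Reachable graph of P (3 states):
  p0 = rec X. a.(0 + X + a.0 + (b.0)\{b}) → --a--▸ p1
  p1 = 0 + (rec X. a.(0 + X + a.0 + (b.0)\{b})) + a.0 + (b.0)\{b} → --a--▸ p1, --a--▸ p2
  p2 = 0 → ·
Reachable graph of Q (3 states):
  q0 = rec X. a.(0 + X + a.0 + (b.0)\{b}) + 0 → --a--▸ q1
  q1 = 0 + (rec X. a.(0 + X + a.0 + (b.0)\{b}) + 0) + a.0 + (b.0)\{b} → --a--▸ q1, --a--▸ q2
  q2 = 0 → ·
Coarsest stable partition (strong bisimilarity classes):
  B0 = {p0, q0}
  B1 = {p1, q1}
  B2 = {p2, q2}
p0 ∈ B0, q0 ∈ B0 → same block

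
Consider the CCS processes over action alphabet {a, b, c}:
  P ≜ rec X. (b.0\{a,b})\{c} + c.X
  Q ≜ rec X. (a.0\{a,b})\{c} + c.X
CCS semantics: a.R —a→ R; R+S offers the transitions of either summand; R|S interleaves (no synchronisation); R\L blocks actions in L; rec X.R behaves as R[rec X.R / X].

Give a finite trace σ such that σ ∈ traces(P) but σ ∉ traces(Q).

P's transition system — 2 states:
  p0 = rec X. (b.0\{a,b})\{c} + c.X ⊢ ··b··> p1, ··c··> p0
  p1 = 0\{a,b}\{c} ⊢ ∅
Q's transition system — 2 states:
  q0 = rec X. (a.0\{a,b})\{c} + c.X ⊢ ··a··> q1, ··c··> q0
  q1 = 0\{a,b}\{c} ⊢ ∅
Executing b from P (initial set {p0}):
  [1] b ⇒ {p1}
  ✓ P
Executing b from Q (initial set {q0}):
  [1] b ⇒ ∅  — Q cannot continue

b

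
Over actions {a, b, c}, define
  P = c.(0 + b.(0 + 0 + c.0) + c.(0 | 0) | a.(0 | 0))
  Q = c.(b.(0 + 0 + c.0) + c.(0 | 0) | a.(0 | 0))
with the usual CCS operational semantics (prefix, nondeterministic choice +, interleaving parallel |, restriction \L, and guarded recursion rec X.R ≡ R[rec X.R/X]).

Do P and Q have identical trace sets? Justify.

trace-equivalent

P's transition system — 7 states:
  s0 = c.(0 + b.(0 + 0 + c.0) + c.(0 | 0) | a.(0 | 0)) → --c--▸ s1
  s1 = 0 + b.(0 + 0 + c.0) + c.(0 | 0) | a.(0 | 0) → --a--▸ s2, --b--▸ s3, --c--▸ s4
  s2 = c.(0 | 0) | (0 | 0) → --c--▸ s5
  s3 = 0 + 0 + c.0 → --c--▸ s6
  s4 = 0 | 0 | a.(0 | 0) → --a--▸ s5
  s5 = 0 | 0 | (0 | 0) → (no moves)
  s6 = 0 → (no moves)
Q's transition system — 7 states:
  t0 = c.(b.(0 + 0 + c.0) + c.(0 | 0) | a.(0 | 0)) → --c--▸ t1
  t1 = b.(0 + 0 + c.0) + c.(0 | 0) | a.(0 | 0) → --a--▸ t2, --b--▸ t3, --c--▸ t4
  t2 = c.(0 | 0) | (0 | 0) → --c--▸ t5
  t3 = 0 + 0 + c.0 → --c--▸ t6
  t4 = 0 | 0 | a.(0 | 0) → --a--▸ t5
  t5 = 0 | 0 | (0 | 0) → (no moves)
  t6 = 0 → (no moves)
Partition-refinement fixed point:
  B0 = {s0, t0}
  B1 = {s1, t1}
  B2 = {s2, s3, t2, t3}
  B3 = {s5, s6, t5, t6}
  B4 = {s4, t4}
s0 ∈ B0, t0 ∈ B0 → same block
Bisimilar ⇒ trace-equivalent.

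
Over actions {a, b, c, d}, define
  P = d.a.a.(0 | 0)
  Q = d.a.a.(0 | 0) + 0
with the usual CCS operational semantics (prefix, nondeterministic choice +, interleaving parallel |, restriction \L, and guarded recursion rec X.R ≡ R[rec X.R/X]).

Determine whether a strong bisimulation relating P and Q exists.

Reachable graph of P (4 states):
  m0 = d.a.a.(0 | 0) ⊢ =d=> m1
  m1 = a.a.(0 | 0) ⊢ =a=> m2
  m2 = a.(0 | 0) ⊢ =a=> m3
  m3 = 0 | 0 ⊢ stopped
Reachable graph of Q (4 states):
  n0 = d.a.a.(0 | 0) + 0 ⊢ =d=> n1
  n1 = a.a.(0 | 0) ⊢ =a=> n2
  n2 = a.(0 | 0) ⊢ =a=> n3
  n3 = 0 | 0 ⊢ stopped
Coarsest stable partition (strong bisimilarity classes):
  B0 = {m0, n0}
  B1 = {m1, n1}
  B2 = {m2, n2}
  B3 = {m3, n3}
m0 ∈ B0, n0 ∈ B0 → same block

bisimilar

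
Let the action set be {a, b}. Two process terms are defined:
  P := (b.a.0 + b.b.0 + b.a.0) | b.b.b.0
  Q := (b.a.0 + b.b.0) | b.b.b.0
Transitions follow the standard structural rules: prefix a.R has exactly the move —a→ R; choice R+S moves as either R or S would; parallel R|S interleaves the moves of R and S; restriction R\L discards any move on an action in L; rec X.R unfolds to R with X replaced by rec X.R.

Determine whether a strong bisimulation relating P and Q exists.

YES

P's transition system — 16 states:
  m0 = (b.a.0 + b.b.0 + b.a.0) | b.b.b.0 :: --b--▸ m1, --b--▸ m2, --b--▸ m3
  m1 = (b.a.0 + b.b.0 + b.a.0) | b.b.0 :: --b--▸ m4, --b--▸ m5, --b--▸ m6
  m2 = a.0 | b.b.b.0 :: --a--▸ m7, --b--▸ m5
  m3 = b.0 | b.b.b.0 :: --b--▸ m6, --b--▸ m7
  m4 = (b.a.0 + b.b.0 + b.a.0) | b.0 :: --b--▸ m10, --b--▸ m8, --b--▸ m9
  m5 = a.0 | b.b.0 :: --a--▸ m11, --b--▸ m9
  m6 = b.0 | b.b.0 :: --b--▸ m10, --b--▸ m11
  m7 = 0 | b.b.b.0 :: --b--▸ m11
  m8 = (b.a.0 + b.b.0 + b.a.0) | 0 :: --b--▸ m12, --b--▸ m13
  m9 = a.0 | b.0 :: --a--▸ m14, --b--▸ m12
  m10 = b.0 | b.0 :: --b--▸ m13, --b--▸ m14
  m11 = 0 | b.b.0 :: --b--▸ m14
  m12 = a.0 | 0 :: --a--▸ m15
  m13 = b.0 | 0 :: --b--▸ m15
  m14 = 0 | b.0 :: --b--▸ m15
  m15 = 0 | 0 :: (no moves)
Q's transition system — 16 states:
  n0 = (b.a.0 + b.b.0) | b.b.b.0 :: --b--▸ n1, --b--▸ n2, --b--▸ n3
  n1 = (b.a.0 + b.b.0) | b.b.0 :: --b--▸ n4, --b--▸ n5, --b--▸ n6
  n2 = a.0 | b.b.b.0 :: --a--▸ n7, --b--▸ n5
  n3 = b.0 | b.b.b.0 :: --b--▸ n6, --b--▸ n7
  n4 = (b.a.0 + b.b.0) | b.0 :: --b--▸ n10, --b--▸ n8, --b--▸ n9
  n5 = a.0 | b.b.0 :: --a--▸ n11, --b--▸ n9
  n6 = b.0 | b.b.0 :: --b--▸ n10, --b--▸ n11
  n7 = 0 | b.b.b.0 :: --b--▸ n11
  n8 = (b.a.0 + b.b.0) | 0 :: --b--▸ n12, --b--▸ n13
  n9 = a.0 | b.0 :: --a--▸ n14, --b--▸ n12
  n10 = b.0 | b.0 :: --b--▸ n13, --b--▸ n14
  n11 = 0 | b.b.0 :: --b--▸ n14
  n12 = a.0 | 0 :: --a--▸ n15
  n13 = b.0 | 0 :: --b--▸ n15
  n14 = 0 | b.0 :: --b--▸ n15
  n15 = 0 | 0 :: (no moves)
Bisimilarity quotient blocks:
  B0 = {m0, n0}
  B1 = {m3, n3}
  B2 = {m6, m7, n6, n7}
  B3 = {m10, m11, n10, n11}
  B4 = {m13, m14, n13, n14}
  B5 = {m15, n15}
  B6 = {m2, n2}
  B7 = {m5, n5}
  B8 = {m9, n9}
  B9 = {m12, n12}
  B10 = {m1, n1}
  B11 = {m4, n4}
  B12 = {m8, n8}
m0 ∈ B0, n0 ∈ B0 → same block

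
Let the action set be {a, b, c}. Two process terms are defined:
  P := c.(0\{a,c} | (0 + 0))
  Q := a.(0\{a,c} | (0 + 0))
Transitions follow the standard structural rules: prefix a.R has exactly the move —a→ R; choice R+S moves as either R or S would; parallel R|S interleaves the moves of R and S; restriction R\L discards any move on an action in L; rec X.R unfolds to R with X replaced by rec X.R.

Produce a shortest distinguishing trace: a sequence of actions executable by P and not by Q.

c

P's transition system — 2 states:
  u0 = c.(0\{a,c} | (0 + 0)) has moves -c-> u1
  u1 = 0\{a,c} | (0 + 0) has moves stopped
Q's transition system — 2 states:
  v0 = a.(0\{a,c} | (0 + 0)) has moves -a-> v1
  v1 = 0\{a,c} | (0 + 0) has moves stopped
Run σ = ⟨c⟩ on P: start {u0}
  after c @ step 1: {u1}
  — P admits the full trace.
Run σ = ⟨c⟩ on Q: start {v0}
  after c @ step 1: ∅  — Q cannot continue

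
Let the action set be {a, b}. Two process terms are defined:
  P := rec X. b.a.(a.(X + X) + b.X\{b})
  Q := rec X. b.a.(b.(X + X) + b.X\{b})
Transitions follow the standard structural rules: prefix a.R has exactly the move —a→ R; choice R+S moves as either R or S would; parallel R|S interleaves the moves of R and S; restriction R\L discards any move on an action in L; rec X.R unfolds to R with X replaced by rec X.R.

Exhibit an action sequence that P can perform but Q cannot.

LTS(P): 5 reachable states
  m0 = rec X. b.a.(a.(X + X) + b.X\{b}) has moves ··b··> m1
  m1 = a.(a.((rec X. b.a.(a.(X + X) + b.X\{b})) + (rec X. b.a.(a.(X + X) + b.X\{b}))) + b.(rec X. b.a.(a.(X + X) + b.X\{b}))\{b}) has moves ··a··> m2
  m2 = a.((rec X. b.a.(a.(X + X) + b.X\{b})) + (rec X. b.a.(a.(X + X) + b.X\{b}))) + b.(rec X. b.a.(a.(X + X) + b.X\{b}))\{b} has moves ··a··> m3, ··b··> m4
  m3 = (rec X. b.a.(a.(X + X) + b.X\{b})) + (rec X. b.a.(a.(X + X) + b.X\{b})) has moves ··b··> m1
  m4 = (rec X. b.a.(a.(X + X) + b.X\{b}))\{b} has moves (no moves)
LTS(Q): 5 reachable states
  n0 = rec X. b.a.(b.(X + X) + b.X\{b}) has moves ··b··> n1
  n1 = a.(b.((rec X. b.a.(b.(X + X) + b.X\{b})) + (rec X. b.a.(b.(X + X) + b.X\{b}))) + b.(rec X. b.a.(b.(X + X) + b.X\{b}))\{b}) has moves ··a··> n2
  n2 = b.((rec X. b.a.(b.(X + X) + b.X\{b})) + (rec X. b.a.(b.(X + X) + b.X\{b}))) + b.(rec X. b.a.(b.(X + X) + b.X\{b}))\{b} has moves ··b··> n3, ··b··> n4
  n3 = (rec X. b.a.(b.(X + X) + b.X\{b})) + (rec X. b.a.(b.(X + X) + b.X\{b})) has moves ··b··> n1
  n4 = (rec X. b.a.(b.(X + X) + b.X\{b}))\{b} has moves (no moves)
Executing baa from P (initial set {m0}):
  after b @ step 1: {m1}
  after a @ step 2: {m2}
  after a @ step 3: {m3}
  ✓ P
Executing baa from Q (initial set {n0}):
  after b @ step 1: {n1}
  after a @ step 2: {n2}
  after a @ step 3: no successor for Q

baa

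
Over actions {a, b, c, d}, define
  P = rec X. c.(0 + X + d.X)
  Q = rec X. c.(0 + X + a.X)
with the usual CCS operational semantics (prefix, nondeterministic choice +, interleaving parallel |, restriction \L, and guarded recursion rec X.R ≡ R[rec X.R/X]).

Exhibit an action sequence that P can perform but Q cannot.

LTS(P): 2 reachable states
  m0 = rec X. c.(0 + X + d.X) :: —c→ m1
  m1 = 0 + (rec X. c.(0 + X + d.X)) + d.(rec X. c.(0 + X + d.X)) :: —c→ m1, —d→ m0
LTS(Q): 2 reachable states
  n0 = rec X. c.(0 + X + a.X) :: —c→ n1
  n1 = 0 + (rec X. c.(0 + X + a.X)) + a.(rec X. c.(0 + X + a.X)) :: —a→ n0, —c→ n1
Trace ⟨cd⟩ through P, begin at {m0}:
  after c @ step 1: {m1}
  after d @ step 2: {m0}
  P completes σ.
Trace ⟨cd⟩ through Q, begin at {n0}:
  after c @ step 1: {n1}
  after d @ step 2: no successor for Q

cd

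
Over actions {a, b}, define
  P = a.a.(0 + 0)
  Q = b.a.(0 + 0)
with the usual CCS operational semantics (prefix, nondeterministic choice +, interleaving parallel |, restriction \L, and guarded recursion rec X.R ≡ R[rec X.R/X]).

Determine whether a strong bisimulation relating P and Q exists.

P ≁ Q

P's transition system — 3 states:
  s0 = a.a.(0 + 0) ⊢ —a→ s1
  s1 = a.(0 + 0) ⊢ —a→ s2
  s2 = 0 + 0 ⊢ ∅
Q's transition system — 3 states:
  t0 = b.a.(0 + 0) ⊢ —b→ t1
  t1 = a.(0 + 0) ⊢ —a→ t2
  t2 = 0 + 0 ⊢ ∅
Bisimilarity quotient blocks:
  B0 = {s0}
  B1 = {s1, t1}
  B2 = {s2, t2}
  B3 = {t0}
s0 ∈ B0, t0 ∈ B3 → different blocks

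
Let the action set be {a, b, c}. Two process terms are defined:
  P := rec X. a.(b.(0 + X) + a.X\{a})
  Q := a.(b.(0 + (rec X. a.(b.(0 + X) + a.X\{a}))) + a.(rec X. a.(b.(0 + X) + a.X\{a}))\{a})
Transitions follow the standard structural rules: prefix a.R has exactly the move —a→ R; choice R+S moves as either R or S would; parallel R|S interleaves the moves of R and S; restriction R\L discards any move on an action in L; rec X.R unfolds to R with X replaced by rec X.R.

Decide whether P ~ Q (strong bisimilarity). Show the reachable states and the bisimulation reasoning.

LTS(P): 4 reachable states
  s0 = rec X. a.(b.(0 + X) + a.X\{a}) has moves —a→ s1
  s1 = b.(0 + (rec X. a.(b.(0 + X) + a.X\{a}))) + a.(rec X. a.(b.(0 + X) + a.X\{a}))\{a} has moves —a→ s2, —b→ s3
  s2 = (rec X. a.(b.(0 + X) + a.X\{a}))\{a} has moves deadlocked
  s3 = 0 + (rec X. a.(b.(0 + X) + a.X\{a})) has moves —a→ s1
LTS(Q): 4 reachable states
  t0 = a.(b.(0 + (rec X. a.(b.(0 + X) + a.X\{a}))) + a.(rec X. a.(b.(0 + X) + a.X\{a}))\{a}) has moves —a→ t1
  t1 = b.(0 + (rec X. a.(b.(0 + X) + a.X\{a}))) + a.(rec X. a.(b.(0 + X) + a.X\{a}))\{a} has moves —a→ t2, —b→ t3
  t2 = (rec X. a.(b.(0 + X) + a.X\{a}))\{a} has moves deadlocked
  t3 = 0 + (rec X. a.(b.(0 + X) + a.X\{a})) has moves —a→ t1
Partition-refinement fixed point:
  B0 = {s0, s3, t0, t3}
  B1 = {s1, t1}
  B2 = {s2, t2}
s0 ∈ B0, t0 ∈ B0 → same block

P ~ Q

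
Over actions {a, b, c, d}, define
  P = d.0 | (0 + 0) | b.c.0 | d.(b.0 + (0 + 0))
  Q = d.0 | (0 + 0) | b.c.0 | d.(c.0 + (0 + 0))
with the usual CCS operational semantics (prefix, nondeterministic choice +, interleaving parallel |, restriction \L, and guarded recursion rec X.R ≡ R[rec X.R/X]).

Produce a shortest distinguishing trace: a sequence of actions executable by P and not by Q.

bdb

LTS(P): 18 reachable states
  p0 = d.0 | (0 + 0) | b.c.0 | d.(b.0 + (0 + 0)) ⊢ ··b··> p1, ··d··> p2, ··d··> p3
  p1 = d.0 | (0 + 0) | c.0 | d.(b.0 + (0 + 0)) ⊢ ··c··> p4, ··d··> p5, ··d··> p6
  p2 = 0 | (0 + 0) | b.c.0 | d.(b.0 + (0 + 0)) ⊢ ··b··> p5, ··d··> p7
  p3 = d.0 | (0 + 0) | b.c.0 | (b.0 + (0 + 0)) ⊢ ··b··> p6, ··b··> p8, ··d··> p7
  p4 = d.0 | (0 + 0) | 0 | d.(b.0 + (0 + 0)) ⊢ ··d··> p10, ··d··> p9
  p5 = 0 | (0 + 0) | c.0 | d.(b.0 + (0 + 0)) ⊢ ··c··> p9, ··d··> p11
  p6 = d.0 | (0 + 0) | c.0 | (b.0 + (0 + 0)) ⊢ ··b··> p12, ··c··> p10, ··d··> p11
  p7 = 0 | (0 + 0) | b.c.0 | (b.0 + (0 + 0)) ⊢ ··b··> p11, ··b··> p13
  p8 = d.0 | (0 + 0) | b.c.0 | 0 ⊢ ··b··> p12, ··d··> p13
  p9 = 0 | (0 + 0) | 0 | d.(b.0 + (0 + 0)) ⊢ ··d··> p14
  p10 = d.0 | (0 + 0) | 0 | (b.0 + (0 + 0)) ⊢ ··b··> p15, ··d··> p14
  p11 = 0 | (0 + 0) | c.0 | (b.0 + (0 + 0)) ⊢ ··b··> p16, ··c··> p14
  p12 = d.0 | (0 + 0) | c.0 | 0 ⊢ ··c··> p15, ··d··> p16
  p13 = 0 | (0 + 0) | b.c.0 | 0 ⊢ ··b··> p16
  p14 = 0 | (0 + 0) | 0 | (b.0 + (0 + 0)) ⊢ ··b··> p17
  p15 = d.0 | (0 + 0) | 0 | 0 ⊢ ··d··> p17
  p16 = 0 | (0 + 0) | c.0 | 0 ⊢ ··c··> p17
  p17 = 0 | (0 + 0) | 0 | 0 ⊢ ∅
LTS(Q): 18 reachable states
  q0 = d.0 | (0 + 0) | b.c.0 | d.(c.0 + (0 + 0)) ⊢ ··b··> q1, ··d··> q2, ··d··> q3
  q1 = d.0 | (0 + 0) | c.0 | d.(c.0 + (0 + 0)) ⊢ ··c··> q4, ··d··> q5, ··d··> q6
  q2 = 0 | (0 + 0) | b.c.0 | d.(c.0 + (0 + 0)) ⊢ ··b··> q5, ··d··> q7
  q3 = d.0 | (0 + 0) | b.c.0 | (c.0 + (0 + 0)) ⊢ ··b··> q6, ··c··> q8, ··d··> q7
  q4 = d.0 | (0 + 0) | 0 | d.(c.0 + (0 + 0)) ⊢ ··d··> q10, ··d··> q9
  q5 = 0 | (0 + 0) | c.0 | d.(c.0 + (0 + 0)) ⊢ ··c··> q9, ··d··> q11
  q6 = d.0 | (0 + 0) | c.0 | (c.0 + (0 + 0)) ⊢ ··c··> q10, ··c··> q12, ··d··> q11
  q7 = 0 | (0 + 0) | b.c.0 | (c.0 + (0 + 0)) ⊢ ··b··> q11, ··c··> q13
  q8 = d.0 | (0 + 0) | b.c.0 | 0 ⊢ ··b··> q12, ··d··> q13
  q9 = 0 | (0 + 0) | 0 | d.(c.0 + (0 + 0)) ⊢ ··d··> q14
  q10 = d.0 | (0 + 0) | 0 | (c.0 + (0 + 0)) ⊢ ··c··> q15, ··d··> q14
  q11 = 0 | (0 + 0) | c.0 | (c.0 + (0 + 0)) ⊢ ··c··> q14, ··c··> q16
  q12 = d.0 | (0 + 0) | c.0 | 0 ⊢ ··c··> q15, ··d··> q16
  q13 = 0 | (0 + 0) | b.c.0 | 0 ⊢ ··b··> q16
  q14 = 0 | (0 + 0) | 0 | (c.0 + (0 + 0)) ⊢ ··c··> q17
  q15 = d.0 | (0 + 0) | 0 | 0 ⊢ ··d··> q17
  q16 = 0 | (0 + 0) | c.0 | 0 ⊢ ··c··> q17
  q17 = 0 | (0 + 0) | 0 | 0 ⊢ ∅
Run σ = ⟨bdb⟩ on P: start {p0}
  after b @ step 1: {p1}
  after d @ step 2: {p5, p6}
  after b @ step 3: {p12}
  P completes σ.
Run σ = ⟨bdb⟩ on Q: start {q0}
  after b @ step 1: {q1}
  after d @ step 2: {q5, q6}
  after b @ step 3: ∅  — Q cannot continue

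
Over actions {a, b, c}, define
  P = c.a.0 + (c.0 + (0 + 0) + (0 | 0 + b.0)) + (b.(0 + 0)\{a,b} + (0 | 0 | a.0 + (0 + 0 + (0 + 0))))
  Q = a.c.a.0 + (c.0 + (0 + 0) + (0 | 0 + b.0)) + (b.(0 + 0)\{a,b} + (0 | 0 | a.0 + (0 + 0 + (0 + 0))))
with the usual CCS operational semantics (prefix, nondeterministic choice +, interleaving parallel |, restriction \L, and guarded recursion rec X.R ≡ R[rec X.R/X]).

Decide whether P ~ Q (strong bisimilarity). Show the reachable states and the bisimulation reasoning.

P ≁ Q

P's transition system — 5 states:
  u0 = c.a.0 + (c.0 + (0 + 0) + (0 | 0 + b.0)) + (b.(0 + 0)\{a,b} + (0 | 0 | a.0 + (0 + 0 + (0 + 0)))) | ··a··> u1, ··b··> u2, ··b··> u3, ··c··> u3, ··c··> u4
  u1 = 0 | 0 | 0 | deadlocked
  u2 = (0 + 0)\{a,b} | deadlocked
  u3 = 0 | deadlocked
  u4 = a.0 | ··a··> u3
Q's transition system — 6 states:
  v0 = a.c.a.0 + (c.0 + (0 + 0) + (0 | 0 + b.0)) + (b.(0 + 0)\{a,b} + (0 | 0 | a.0 + (0 + 0 + (0 + 0)))) | ··a··> v1, ··a··> v2, ··b··> v3, ··b··> v4, ··c··> v4
  v1 = 0 | 0 | 0 | deadlocked
  v2 = c.a.0 | ··c··> v5
  v3 = (0 + 0)\{a,b} | deadlocked
  v4 = 0 | deadlocked
  v5 = a.0 | ··a··> v4
Bisimilarity quotient blocks:
  B0 = {u0}
  B1 = {u1, u2, u3, v1, v3, v4}
  B2 = {u4, v5}
  B3 = {v0}
  B4 = {v2}
u0 ∈ B0, v0 ∈ B3 → different blocks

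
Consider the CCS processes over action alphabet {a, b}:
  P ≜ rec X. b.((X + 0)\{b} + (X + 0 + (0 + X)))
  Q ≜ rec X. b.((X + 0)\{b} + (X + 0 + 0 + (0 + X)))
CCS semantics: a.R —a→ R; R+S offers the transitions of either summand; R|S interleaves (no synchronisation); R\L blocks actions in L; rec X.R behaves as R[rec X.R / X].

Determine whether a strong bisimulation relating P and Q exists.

P's transition system — 2 states:
  u0 = rec X. b.((X + 0)\{b} + (X + 0 + (0 + X))) has moves —b→ u1
  u1 = ((rec X. b.((X + 0)\{b} + (X + 0 + (0 + X)))) + 0)\{b} + ((rec X. b.((X + 0)\{b} + (X + 0 + (0 + X)))) + 0 + (0 + (rec X. b.((X + 0)\{b} + (X + 0 + (0 + X)))))) has moves —b→ u1
Q's transition system — 2 states:
  v0 = rec X. b.((X + 0)\{b} + (X + 0 + 0 + (0 + X))) has moves —b→ v1
  v1 = ((rec X. b.((X + 0)\{b} + (X + 0 + 0 + (0 + X)))) + 0)\{b} + ((rec X. b.((X + 0)\{b} + (X + 0 + 0 + (0 + X)))) + 0 + 0 + (0 + (rec X. b.((X + 0)\{b} + (X + 0 + 0 + (0 + X)))))) has moves —b→ v1
Coarsest stable partition (strong bisimilarity classes):
  B0 = {u0, u1, v0, v1}
u0 ∈ B0, v0 ∈ B0 → same block

P ~ Q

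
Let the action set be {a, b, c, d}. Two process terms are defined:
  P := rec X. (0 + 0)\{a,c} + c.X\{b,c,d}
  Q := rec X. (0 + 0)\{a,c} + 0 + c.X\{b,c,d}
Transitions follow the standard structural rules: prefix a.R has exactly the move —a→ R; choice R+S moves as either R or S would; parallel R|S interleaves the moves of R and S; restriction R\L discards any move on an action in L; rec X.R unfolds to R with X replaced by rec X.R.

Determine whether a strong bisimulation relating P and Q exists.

Reachable graph of P (2 states):
  u0 = rec X. (0 + 0)\{a,c} + c.X\{b,c,d} ⊢ --c--▸ u1
  u1 = (rec X. (0 + 0)\{a,c} + c.X\{b,c,d})\{b,c,d} ⊢ ∅
Reachable graph of Q (2 states):
  v0 = rec X. (0 + 0)\{a,c} + 0 + c.X\{b,c,d} ⊢ --c--▸ v1
  v1 = (rec X. (0 + 0)\{a,c} + 0 + c.X\{b,c,d})\{b,c,d} ⊢ ∅
Coarsest stable partition (strong bisimilarity classes):
  B0 = {u0, v0}
  B1 = {u1, v1}
u0 ∈ B0, v0 ∈ B0 → same block

bisimilar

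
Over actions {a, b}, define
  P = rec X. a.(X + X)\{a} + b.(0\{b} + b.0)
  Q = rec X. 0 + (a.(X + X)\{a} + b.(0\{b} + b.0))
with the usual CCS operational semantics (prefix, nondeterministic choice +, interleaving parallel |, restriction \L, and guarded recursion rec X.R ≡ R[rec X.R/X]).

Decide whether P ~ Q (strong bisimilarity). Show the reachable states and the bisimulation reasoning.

YES

Reachable graph of P (6 states):
  s0 = rec X. a.(X + X)\{a} + b.(0\{b} + b.0) | ··a··> s1, ··b··> s2
  s1 = ((rec X. a.(X + X)\{a} + b.(0\{b} + b.0)) + (rec X. a.(X + X)\{a} + b.(0\{b} + b.0)))\{a} | ··b··> s3
  s2 = 0\{b} + b.0 | ··b··> s4
  s3 = (0\{b} + b.0)\{a} | ··b··> s5
  s4 = 0 | ·
  s5 = 0\{a} | ·
Reachable graph of Q (6 states):
  t0 = rec X. 0 + (a.(X + X)\{a} + b.(0\{b} + b.0)) | ··a··> t1, ··b··> t2
  t1 = ((rec X. 0 + (a.(X + X)\{a} + b.(0\{b} + b.0))) + (rec X. 0 + (a.(X + X)\{a} + b.(0\{b} + b.0))))\{a} | ··b··> t3
  t2 = 0\{b} + b.0 | ··b··> t4
  t3 = (0\{b} + b.0)\{a} | ··b··> t5
  t4 = 0 | ·
  t5 = 0\{a} | ·
Bisimilarity quotient blocks:
  B0 = {s0, t0}
  B1 = {s2, s3, t2, t3}
  B2 = {s4, s5, t4, t5}
  B3 = {s1, t1}
s0 ∈ B0, t0 ∈ B0 → same block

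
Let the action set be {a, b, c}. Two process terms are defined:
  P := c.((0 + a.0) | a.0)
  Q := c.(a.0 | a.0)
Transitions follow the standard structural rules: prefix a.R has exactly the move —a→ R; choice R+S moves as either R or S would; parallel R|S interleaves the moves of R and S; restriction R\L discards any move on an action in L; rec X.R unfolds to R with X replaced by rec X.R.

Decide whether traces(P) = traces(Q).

trace-equivalent

Reachable graph of P (5 states):
  s0 = c.((0 + a.0) | a.0) has moves -c-> s1
  s1 = (0 + a.0) | a.0 has moves -a-> s2, -a-> s3
  s2 = (0 + a.0) | 0 has moves -a-> s4
  s3 = 0 | a.0 has moves -a-> s4
  s4 = 0 | 0 has moves ∅
Reachable graph of Q (5 states):
  t0 = c.(a.0 | a.0) has moves -c-> t1
  t1 = a.0 | a.0 has moves -a-> t2, -a-> t3
  t2 = 0 | a.0 has moves -a-> t4
  t3 = a.0 | 0 has moves -a-> t4
  t4 = 0 | 0 has moves ∅
Bisimilarity quotient blocks:
  B0 = {s0, t0}
  B1 = {s1, t1}
  B2 = {s2, s3, t2, t3}
  B3 = {s4, t4}
s0 ∈ B0, t0 ∈ B0 → same block
Bisimilar ⇒ trace-equivalent.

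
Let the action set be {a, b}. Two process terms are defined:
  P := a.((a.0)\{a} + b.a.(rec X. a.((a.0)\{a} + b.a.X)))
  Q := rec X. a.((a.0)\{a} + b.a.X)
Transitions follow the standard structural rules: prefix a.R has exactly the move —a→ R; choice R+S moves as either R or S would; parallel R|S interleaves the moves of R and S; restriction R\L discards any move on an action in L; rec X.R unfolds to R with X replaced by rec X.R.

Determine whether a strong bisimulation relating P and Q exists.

P's transition system — 4 states:
  p0 = a.((a.0)\{a} + b.a.(rec X. a.((a.0)\{a} + b.a.X))) :: -a-> p1
  p1 = (a.0)\{a} + b.a.(rec X. a.((a.0)\{a} + b.a.X)) :: -b-> p2
  p2 = a.(rec X. a.((a.0)\{a} + b.a.X)) :: -a-> p3
  p3 = rec X. a.((a.0)\{a} + b.a.X) :: -a-> p1
Q's transition system — 3 states:
  q0 = rec X. a.((a.0)\{a} + b.a.X) :: -a-> q1
  q1 = (a.0)\{a} + b.a.(rec X. a.((a.0)\{a} + b.a.X)) :: -b-> q2
  q2 = a.(rec X. a.((a.0)\{a} + b.a.X)) :: -a-> q0
Bisimilarity quotient blocks:
  B0 = {p0, p3, q0}
  B1 = {p1, q1}
  B2 = {p2, q2}
p0 ∈ B0, q0 ∈ B0 → same block

YES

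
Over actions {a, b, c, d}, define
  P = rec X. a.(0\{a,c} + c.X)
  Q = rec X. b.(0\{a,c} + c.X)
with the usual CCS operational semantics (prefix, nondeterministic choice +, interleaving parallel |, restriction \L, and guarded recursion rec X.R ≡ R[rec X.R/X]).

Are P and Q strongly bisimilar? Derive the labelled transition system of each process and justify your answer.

P's transition system — 2 states:
  u0 = rec X. a.(0\{a,c} + c.X) ⊢ ··a··> u1
  u1 = 0\{a,c} + c.(rec X. a.(0\{a,c} + c.X)) ⊢ ··c··> u0
Q's transition system — 2 states:
  v0 = rec X. b.(0\{a,c} + c.X) ⊢ ··b··> v1
  v1 = 0\{a,c} + c.(rec X. b.(0\{a,c} + c.X)) ⊢ ··c··> v0
Coarsest stable partition (strong bisimilarity classes):
  B0 = {u0}
  B1 = {u1}
  B2 = {v0}
  B3 = {v1}
u0 ∈ B0, v0 ∈ B2 → different blocks

not bisimilar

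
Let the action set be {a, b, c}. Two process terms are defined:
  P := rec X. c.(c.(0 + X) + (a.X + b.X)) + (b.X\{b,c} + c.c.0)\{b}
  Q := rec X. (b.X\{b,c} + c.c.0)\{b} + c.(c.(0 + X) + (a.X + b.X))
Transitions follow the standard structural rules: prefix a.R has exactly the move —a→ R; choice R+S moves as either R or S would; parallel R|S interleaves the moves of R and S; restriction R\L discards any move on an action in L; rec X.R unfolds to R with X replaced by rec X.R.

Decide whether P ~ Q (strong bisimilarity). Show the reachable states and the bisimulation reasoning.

P ~ Q

LTS(P): 5 reachable states
  p0 = rec X. c.(c.(0 + X) + (a.X + b.X)) + (b.X\{b,c} + c.c.0)\{b} has moves =c=> p1, =c=> p2
  p1 = (c.0)\{b} has moves =c=> p3
  p2 = c.(0 + (rec X. c.(c.(0 + X) + (a.X + b.X)) + (b.X\{b,c} + c.c.0)\{b})) + (a.(rec X. c.(c.(0 + X) + (a.X + b.X)) + (b.X\{b,c} + c.c.0)\{b}) + b.(rec X. c.(c.(0 + X) + (a.X + b.X)) + (b.X\{b,c} + c.c.0)\{b})) has moves =a=> p0, =b=> p0, =c=> p4
  p3 = 0\{b} has moves ·
  p4 = 0 + (rec X. c.(c.(0 + X) + (a.X + b.X)) + (b.X\{b,c} + c.c.0)\{b}) has moves =c=> p1, =c=> p2
LTS(Q): 5 reachable states
  q0 = rec X. (b.X\{b,c} + c.c.0)\{b} + c.(c.(0 + X) + (a.X + b.X)) has moves =c=> q1, =c=> q2
  q1 = (c.0)\{b} has moves =c=> q3
  q2 = c.(0 + (rec X. (b.X\{b,c} + c.c.0)\{b} + c.(c.(0 + X) + (a.X + b.X)))) + (a.(rec X. (b.X\{b,c} + c.c.0)\{b} + c.(c.(0 + X) + (a.X + b.X))) + b.(rec X. (b.X\{b,c} + c.c.0)\{b} + c.(c.(0 + X) + (a.X + b.X)))) has moves =a=> q0, =b=> q0, =c=> q4
  q3 = 0\{b} has moves ·
  q4 = 0 + (rec X. (b.X\{b,c} + c.c.0)\{b} + c.(c.(0 + X) + (a.X + b.X))) has moves =c=> q1, =c=> q2
Bisimilarity quotient blocks:
  B0 = {p0, p4, q0, q4}
  B1 = {p1, q1}
  B2 = {p3, q3}
  B3 = {p2, q2}
p0 ∈ B0, q0 ∈ B0 → same block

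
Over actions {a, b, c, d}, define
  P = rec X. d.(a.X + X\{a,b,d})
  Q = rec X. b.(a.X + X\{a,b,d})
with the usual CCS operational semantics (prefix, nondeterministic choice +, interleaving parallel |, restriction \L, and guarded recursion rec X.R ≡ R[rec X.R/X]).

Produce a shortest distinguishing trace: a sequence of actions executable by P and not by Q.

Reachable graph of P (2 states):
  s0 = rec X. d.(a.X + X\{a,b,d}) | ··d··> s1
  s1 = a.(rec X. d.(a.X + X\{a,b,d})) + (rec X. d.(a.X + X\{a,b,d}))\{a,b,d} | ··a··> s0
Reachable graph of Q (2 states):
  t0 = rec X. b.(a.X + X\{a,b,d}) | ··b··> t1
  t1 = a.(rec X. b.(a.X + X\{a,b,d})) + (rec X. b.(a.X + X\{a,b,d}))\{a,b,d} | ··a··> t0
Trace ⟨d⟩ through P, begin at {s0}:
  step 1 (d): {s1}
  ✓ P
Trace ⟨d⟩ through Q, begin at {t0}:
  step 1 (d): ∅ (Q stuck)

d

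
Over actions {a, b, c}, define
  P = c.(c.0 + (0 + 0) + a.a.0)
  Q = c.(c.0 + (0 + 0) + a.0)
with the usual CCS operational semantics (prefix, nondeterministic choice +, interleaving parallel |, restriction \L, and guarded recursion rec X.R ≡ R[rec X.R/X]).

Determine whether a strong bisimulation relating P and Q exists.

not bisimilar

LTS(P): 4 reachable states
  m0 = c.(c.0 + (0 + 0) + a.a.0) → --c--▸ m1
  m1 = c.0 + (0 + 0) + a.a.0 → --a--▸ m2, --c--▸ m3
  m2 = a.0 → --a--▸ m3
  m3 = 0 → deadlocked
LTS(Q): 3 reachable states
  n0 = c.(c.0 + (0 + 0) + a.0) → --c--▸ n1
  n1 = c.0 + (0 + 0) + a.0 → --a--▸ n2, --c--▸ n2
  n2 = 0 → deadlocked
Coarsest stable partition (strong bisimilarity classes):
  B0 = {m0}
  B1 = {m1}
  B2 = {m2}
  B3 = {m3, n2}
  B4 = {n0}
  B5 = {n1}
m0 ∈ B0, n0 ∈ B4 → different blocks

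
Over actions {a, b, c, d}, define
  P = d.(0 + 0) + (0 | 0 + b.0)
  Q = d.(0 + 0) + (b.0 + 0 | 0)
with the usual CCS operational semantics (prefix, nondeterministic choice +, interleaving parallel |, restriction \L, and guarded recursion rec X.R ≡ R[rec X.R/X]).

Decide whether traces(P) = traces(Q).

YES

P's transition system — 3 states:
  s0 = d.(0 + 0) + (0 | 0 + b.0) :: —b→ s1, —d→ s2
  s1 = 0 :: (no moves)
  s2 = 0 + 0 :: (no moves)
Q's transition system — 3 states:
  t0 = d.(0 + 0) + (b.0 + 0 | 0) :: —b→ t1, —d→ t2
  t1 = 0 :: (no moves)
  t2 = 0 + 0 :: (no moves)
Coarsest stable partition (strong bisimilarity classes):
  B0 = {s0, t0}
  B1 = {s1, s2, t1, t2}
s0 ∈ B0, t0 ∈ B0 → same block
Bisimilar ⇒ trace-equivalent.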